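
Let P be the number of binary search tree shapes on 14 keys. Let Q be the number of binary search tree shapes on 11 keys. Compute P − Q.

There are C_n binary search tree shapes on n keys; with n = 14 that is C_14. So P = C_14 = 2674440.
There are C_n binary search tree shapes on n keys; with n = 11 that is C_11. So Q = C_11 = 58786.
P − Q = 2674440 − 58786 = 2615654.

2615654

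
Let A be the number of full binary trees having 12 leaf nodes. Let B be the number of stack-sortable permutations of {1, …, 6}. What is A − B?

58654

Full binary trees with 12 leaves have 12−1 = 11 internal nodes, so there are C_11 of them. So A = C_11 = 58786.
Stack-sortable permutations are exactly the 231-avoiding ones, counted by C_n; here n = 6. So B = C_6 = 132.
A − B = 58786 − 132 = 58654.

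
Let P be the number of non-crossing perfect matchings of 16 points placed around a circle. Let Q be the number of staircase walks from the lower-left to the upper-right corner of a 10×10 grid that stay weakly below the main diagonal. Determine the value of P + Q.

Pairing 16 circle points by 8 non-crossing chords gives C_8 matchings. So P = C_8 = 1430.
Monotone paths in an n×n grid that stay weakly below the diagonal are counted by C_n; here n = 10. So Q = C_10 = 16796.
P + Q = 1430 + 16796 = 18226.

18226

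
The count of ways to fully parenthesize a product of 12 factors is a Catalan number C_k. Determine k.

Ways to associate a product of 12 factors correspond to binary trees on 12 leaves, so the count is C_11.

11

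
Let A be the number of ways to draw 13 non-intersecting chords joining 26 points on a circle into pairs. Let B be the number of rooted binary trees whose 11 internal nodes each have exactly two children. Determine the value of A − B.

684114

Pairing 26 circle points by 13 non-crossing chords gives C_13 matchings. So A = C_13 = 742900.
The number of full binary trees on 11 internal nodes is the Catalan number C_11. So B = C_11 = 58786.
A − B = 742900 − 58786 = 684114.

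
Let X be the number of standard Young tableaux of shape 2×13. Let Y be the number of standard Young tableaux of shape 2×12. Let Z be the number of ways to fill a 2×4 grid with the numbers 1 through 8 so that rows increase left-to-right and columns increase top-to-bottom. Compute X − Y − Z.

By the hook-length formula (or a Dyck-path bijection), SYT of shape 2×13 number C_13. So X = C_13 = 742900.
By the hook-length formula (or a Dyck-path bijection), SYT of shape 2×12 number C_12. So Y = C_12 = 208012.
By the hook-length formula (or a Dyck-path bijection), SYT of shape 2×4 number C_4. So Z = C_4 = 14.
X − Y − Z = 742900 − 208012 − 14 = 534874.

534874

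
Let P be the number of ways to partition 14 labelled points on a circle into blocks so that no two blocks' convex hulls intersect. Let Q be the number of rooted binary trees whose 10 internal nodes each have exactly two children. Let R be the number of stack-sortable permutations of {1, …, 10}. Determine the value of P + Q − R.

2674440

Non-crossing partitions of an n-element set are counted by C_n; here n = 14. So P = C_14 = 2674440.
The number of full binary trees on 10 internal nodes is the Catalan number C_10. So Q = C_10 = 16796.
By Knuth's characterisation, the stack-sortable permutations of length 10 are the 231-avoiders, numbering C_10. So R = C_10 = 16796.
P + Q − R = 2674440 + 16796 − 16796 = 2674440.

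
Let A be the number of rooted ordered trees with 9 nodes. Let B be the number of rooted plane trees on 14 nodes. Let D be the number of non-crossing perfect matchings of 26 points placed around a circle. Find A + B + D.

1487230

A rooted plane tree on 9 nodes has 8 edges, and such trees are counted by C_8. So A = C_8 = 1430.
Rooted ordered (plane) trees on m nodes have m−1 edges and are counted by C_{m−1}; m = 14 gives C_13. So B = C_13 = 742900.
Pairing 26 circle points by 13 non-crossing chords gives C_13 matchings. So D = C_13 = 742900.
A + B + D = 1430 + 742900 + 742900 = 1487230.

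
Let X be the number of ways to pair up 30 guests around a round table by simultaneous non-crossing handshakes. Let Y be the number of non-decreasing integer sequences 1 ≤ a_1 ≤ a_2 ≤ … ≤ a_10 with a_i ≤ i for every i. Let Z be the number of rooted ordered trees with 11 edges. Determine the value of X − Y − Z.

Non-crossing handshake pairings of 2n people are counted by C_n; 30 people gives n = 15. So X = C_15 = 9694845.
Such sub-staircase sequences of length n are counted by C_n; here n = 10. So Y = C_10 = 16796.
A rooted plane tree with 11 edges has 12 nodes, and the count is C_11. So Z = C_11 = 58786.
X − Y − Z = 9694845 − 16796 − 58786 = 9619263.

9619263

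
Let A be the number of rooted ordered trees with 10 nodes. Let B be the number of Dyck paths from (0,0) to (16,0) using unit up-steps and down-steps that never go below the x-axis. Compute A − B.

3432

A rooted plane tree on 10 nodes has 9 edges, and such trees are counted by C_9. So A = C_9 = 4862.
Paths of 8 up- and 8 down-steps that never dip below the axis are Dyck paths; their count is C_8. So B = C_8 = 1430.
A − B = 4862 − 1430 = 3432.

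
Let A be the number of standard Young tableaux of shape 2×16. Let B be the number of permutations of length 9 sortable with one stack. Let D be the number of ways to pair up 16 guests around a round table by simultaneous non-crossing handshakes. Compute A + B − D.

35361102

By the hook-length formula (or a Dyck-path bijection), SYT of shape 2×16 number C_16. So A = C_16 = 35357670.
Stack-sortable permutations are exactly the 231-avoiding ones, counted by C_n; here n = 9. So B = C_9 = 4862.
With 16 = 2·8 people, non-crossing handshake pairings are non-crossing perfect matchings on a circle, counted by C_8. So D = C_8 = 1430.
A + B − D = 35357670 + 4862 − 1430 = 35361102.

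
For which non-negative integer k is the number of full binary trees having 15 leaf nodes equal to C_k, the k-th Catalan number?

A full binary tree with L leaves has L−1 internal nodes and is counted by C_{L−1}; L = 15 gives C_14.

14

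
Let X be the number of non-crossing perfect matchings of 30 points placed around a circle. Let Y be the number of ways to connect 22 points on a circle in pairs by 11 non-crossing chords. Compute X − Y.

Pairing 30 circle points by 15 non-crossing chords gives C_15 matchings. So X = C_15 = 9694845.
Non-crossing perfect matchings of 2n points on a circle are counted by C_n; with 22 points, n = 11. So Y = C_11 = 58786.
X − Y = 9694845 − 58786 = 9636059.

9636059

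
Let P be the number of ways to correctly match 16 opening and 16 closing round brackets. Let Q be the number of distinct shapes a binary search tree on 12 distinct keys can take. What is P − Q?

A balanced arrangement of 16 bracket pairs is a Dyck word of semilength 16, so the count is C_16. So P = C_16 = 35357670.
Rooted binary trees with 12 nodes (each child slot possibly empty) number C_12. So Q = C_12 = 208012.
P − Q = 35357670 − 208012 = 35149658.

35149658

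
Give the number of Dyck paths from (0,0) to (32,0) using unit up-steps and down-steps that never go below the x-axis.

35357670

Dyck paths of semilength n (length 2n) are counted by C_n; here n = 16.
C_16 = C(32,16)/17 = 601080390/17 = 35357670.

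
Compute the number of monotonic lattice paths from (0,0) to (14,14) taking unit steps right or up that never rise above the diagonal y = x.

2674440

Sub-diagonal monotone paths from (0,0) to (14,14) biject with Dyck paths of semilength 14, giving C_14.
C_14 = C_13 · 2(2·13+1)/(13+2) = 742900 · 54/15 = 2674440.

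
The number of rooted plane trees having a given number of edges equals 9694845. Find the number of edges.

Rooted ordered trees with n edges are counted by C_n; 9694845 = C_15.

15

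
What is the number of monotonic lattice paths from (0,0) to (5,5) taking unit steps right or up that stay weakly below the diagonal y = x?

Sub-diagonal monotone paths from (0,0) to (5,5) biject with Dyck paths of semilength 5, giving C_5.
C_5 = C_4 · 2(2·4+1)/(4+2) = 14 · 18/6 = 42.

42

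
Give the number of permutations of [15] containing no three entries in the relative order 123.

9694845

Permutations of [n] avoiding any single length-3 pattern are counted by C_n; here n = 15.
C_15 = 9694845.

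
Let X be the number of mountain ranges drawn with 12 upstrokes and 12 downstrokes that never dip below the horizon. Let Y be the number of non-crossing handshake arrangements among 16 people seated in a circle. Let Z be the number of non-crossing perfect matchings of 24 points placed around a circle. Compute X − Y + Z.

414594

A Dyck path with 12 up-steps and 12 down-steps has semilength 12, so there are C_12 of them. So X = C_12 = 208012.
Non-crossing handshake pairings of 2n people are counted by C_n; 16 people gives n = 8. So Y = C_8 = 1430.
Non-crossing perfect matchings of 2n points on a circle are counted by C_n; with 24 points, n = 12. So Z = C_12 = 208012.
X − Y + Z = 208012 − 1430 + 208012 = 414594.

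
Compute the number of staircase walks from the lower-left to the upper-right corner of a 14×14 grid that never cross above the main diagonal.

2674440

Monotone paths in an n×n grid that stay weakly below the diagonal are counted by C_n; here n = 14.
C_14 = C(28,14)/15 = 40116600/15 = 2674440.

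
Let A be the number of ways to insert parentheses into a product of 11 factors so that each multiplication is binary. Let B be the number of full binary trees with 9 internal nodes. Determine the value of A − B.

11934

Ways to associate a product of 11 factors correspond to binary trees on 11 leaves, so the count is C_10. So A = C_10 = 16796.
Full binary trees with n internal nodes are counted by C_n; here n = 9. So B = C_9 = 4862.
A − B = 16796 − 4862 = 11934.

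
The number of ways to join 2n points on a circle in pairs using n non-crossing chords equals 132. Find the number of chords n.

6

Non-crossing pairings of 2n points on a circle are counted by C_n, and C_6 = 132.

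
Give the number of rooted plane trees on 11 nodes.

A rooted plane tree on 11 nodes has 10 edges, and such trees are counted by C_10.
C_10 = C_9 · 2(2·9+1)/(9+2) = 4862 · 38/11 = 16796.

16796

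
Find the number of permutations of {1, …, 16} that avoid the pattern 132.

Permutations of [n] avoiding any single length-3 pattern are counted by C_n; here n = 16.
C_16 = 35357670.

35357670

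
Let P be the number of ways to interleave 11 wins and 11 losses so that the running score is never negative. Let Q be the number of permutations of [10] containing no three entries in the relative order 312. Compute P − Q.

Ballot sequences with n votes each where one side never trails are Dyck words, counted by C_n; here n = 11. So P = C_11 = 58786.
For any fixed pattern of length 3, the pattern-avoiding permutations of [10] number C_10. So Q = C_10 = 16796.
P − Q = 58786 − 16796 = 41990.

41990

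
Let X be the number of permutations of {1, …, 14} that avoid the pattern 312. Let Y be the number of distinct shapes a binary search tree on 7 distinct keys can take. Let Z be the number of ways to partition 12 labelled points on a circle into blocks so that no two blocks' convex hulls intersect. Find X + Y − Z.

2466857

Permutations of [n] avoiding any single length-3 pattern are counted by C_n; here n = 14. So X = C_14 = 2674440.
There are C_n binary search tree shapes on n keys; with n = 7 that is C_7. So Y = C_7 = 429.
The non-crossing partitions of [12] form a lattice of size C_12. So Z = C_12 = 208012.
X + Y − Z = 2674440 + 429 − 208012 = 2466857.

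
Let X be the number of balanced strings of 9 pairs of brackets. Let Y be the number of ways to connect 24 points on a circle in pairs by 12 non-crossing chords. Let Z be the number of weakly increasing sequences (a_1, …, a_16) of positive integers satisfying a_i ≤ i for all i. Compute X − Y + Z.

35154520

A balanced arrangement of 9 bracket pairs is a Dyck word of semilength 9, so the count is C_9. So X = C_9 = 4862.
Pairing 24 circle points by 12 non-crossing chords gives C_12 matchings. So Y = C_12 = 208012.
Weakly increasing sequences with a_i ≤ i biject with Dyck paths of semilength 16, so there are C_16. So Z = C_16 = 35357670.
X − Y + Z = 4862 − 208012 + 35357670 = 35154520.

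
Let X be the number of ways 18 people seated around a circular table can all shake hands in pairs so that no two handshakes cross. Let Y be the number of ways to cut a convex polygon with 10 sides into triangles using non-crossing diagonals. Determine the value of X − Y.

Non-crossing handshake pairings of 2n people are counted by C_n; 18 people gives n = 9. So X = C_9 = 4862.
A convex 10-gon is triangulated into 8 triangles, and the number of such triangulations is the Catalan number C_{10−2} = C_8. So Y = C_8 = 1430.
X − Y = 4862 − 1430 = 3432.

3432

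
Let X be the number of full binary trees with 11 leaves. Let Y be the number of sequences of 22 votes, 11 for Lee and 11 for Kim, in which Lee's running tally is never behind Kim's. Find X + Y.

75582

Full binary trees with 11 leaves have 11−1 = 10 internal nodes, so there are C_10 of them. So X = C_10 = 16796.
Ballot sequences with n votes each where one side never trails are Dyck words, counted by C_n; here n = 11. So Y = C_11 = 58786.
X + Y = 16796 + 58786 = 75582.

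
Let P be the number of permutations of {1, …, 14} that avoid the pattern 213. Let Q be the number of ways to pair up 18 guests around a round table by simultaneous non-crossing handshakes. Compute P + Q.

2679302

For any fixed pattern of length 3, the pattern-avoiding permutations of [14] number C_14. So P = C_14 = 2674440.
Non-crossing handshake pairings of 2n people are counted by C_n; 18 people gives n = 9. So Q = C_9 = 4862.
P + Q = 2674440 + 4862 = 2679302.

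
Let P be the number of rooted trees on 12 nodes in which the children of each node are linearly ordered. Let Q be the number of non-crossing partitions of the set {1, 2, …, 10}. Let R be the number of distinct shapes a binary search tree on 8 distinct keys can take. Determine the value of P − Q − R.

40560

A rooted plane tree on 12 nodes has 11 edges, and such trees are counted by C_11. So P = C_11 = 58786.
The non-crossing partitions of [10] form a lattice of size C_10. So Q = C_10 = 16796.
Rooted binary trees with 8 nodes (each child slot possibly empty) number C_8. So R = C_8 = 1430.
P − Q − R = 58786 − 16796 − 1430 = 40560.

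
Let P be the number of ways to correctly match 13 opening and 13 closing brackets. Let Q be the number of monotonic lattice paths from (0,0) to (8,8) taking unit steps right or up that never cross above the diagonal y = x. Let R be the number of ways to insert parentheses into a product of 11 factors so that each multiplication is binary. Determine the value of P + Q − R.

Balanced strings of n pairs of brackets are counted by C_n; here n = 13. So P = C_13 = 742900.
Monotone paths in an n×n grid that stay weakly below the diagonal are counted by C_n; here n = 8. So Q = C_8 = 1430.
Parenthesizations of m factors correspond to full binary trees with m leaves, counted by C_{m−1}; m = 11 gives C_10. So R = C_10 = 16796.
P + Q − R = 742900 + 1430 − 16796 = 727534.

727534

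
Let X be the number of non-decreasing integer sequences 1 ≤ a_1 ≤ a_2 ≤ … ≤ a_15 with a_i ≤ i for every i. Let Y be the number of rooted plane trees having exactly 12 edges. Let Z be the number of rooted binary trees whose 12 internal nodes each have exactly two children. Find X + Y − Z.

Such sub-staircase sequences of length n are counted by C_n; here n = 15. So X = C_15 = 9694845.
A rooted plane tree with 12 edges has 13 nodes, and the count is C_12. So Y = C_12 = 208012.
The number of full binary trees on 12 internal nodes is the Catalan number C_12. So Z = C_12 = 208012.
X + Y − Z = 9694845 + 208012 − 208012 = 9694845.

9694845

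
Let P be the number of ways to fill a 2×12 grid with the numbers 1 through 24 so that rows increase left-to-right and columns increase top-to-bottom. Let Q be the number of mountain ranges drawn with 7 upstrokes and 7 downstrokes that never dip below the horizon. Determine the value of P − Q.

207583

By the hook-length formula (or a Dyck-path bijection), SYT of shape 2×12 number C_12. So P = C_12 = 208012.
A Dyck path with 7 up-steps and 7 down-steps has semilength 7, so there are C_7 of them. So Q = C_7 = 429.
P − Q = 208012 − 429 = 207583.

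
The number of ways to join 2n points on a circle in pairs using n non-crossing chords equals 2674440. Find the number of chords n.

14

Non-crossing pairings of 2n points on a circle are counted by C_n. Since C_14 = 2674440, the index is 14.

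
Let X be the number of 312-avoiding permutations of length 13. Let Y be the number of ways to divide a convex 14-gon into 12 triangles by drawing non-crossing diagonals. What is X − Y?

534888

Permutations of [n] avoiding any single length-3 pattern are counted by C_n; here n = 13. So X = C_13 = 742900.
The number of triangulations of a 14-gon is the Catalan number C_12 (index = sides − 2). So Y = C_12 = 208012.
X − Y = 742900 − 208012 = 534888.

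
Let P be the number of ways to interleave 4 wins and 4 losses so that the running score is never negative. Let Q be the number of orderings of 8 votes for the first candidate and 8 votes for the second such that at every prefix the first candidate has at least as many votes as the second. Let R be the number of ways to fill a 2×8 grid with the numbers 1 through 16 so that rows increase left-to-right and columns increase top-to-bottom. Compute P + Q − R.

Ballot sequences with n votes each where one side never trails are Dyck words, counted by C_n; here n = 4. So P = C_4 = 14.
Ballot sequences with n votes each where one side never trails are Dyck words, counted by C_n; here n = 8. So Q = C_8 = 1430.
Standard Young tableaux of shape 2×n are counted by C_n; here n = 8. So R = C_8 = 1430.
P + Q − R = 14 + 1430 − 1430 = 14.

14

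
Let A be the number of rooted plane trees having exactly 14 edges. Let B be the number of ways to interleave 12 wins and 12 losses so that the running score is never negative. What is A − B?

A rooted plane tree with 14 edges has 15 nodes, and the count is C_14. So A = C_14 = 2674440.
Reading a vote for the leader as '(' and for the other as ')' turns such a sequence into a balanced string of 12 pairs, so the count is C_12. So B = C_12 = 208012.
A − B = 2674440 − 208012 = 2466428.

2466428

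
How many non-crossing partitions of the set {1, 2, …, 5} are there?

Non-crossing partitions of an n-element set are counted by C_n; here n = 5.
C_5 = C(10,5)/6 = 252/6 = 42.

42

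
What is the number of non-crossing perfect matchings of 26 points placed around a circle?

742900

Pairing 26 circle points by 13 non-crossing chords gives C_13 matchings.
C_13 = C_12 · 2(2·12+1)/(12+2) = 208012 · 50/14 = 742900.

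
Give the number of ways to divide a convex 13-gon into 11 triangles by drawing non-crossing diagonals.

A convex 13-gon is triangulated into 11 triangles, and the number of such triangulations is the Catalan number C_{13−2} = C_11.
C_11 = C(22,11)/12 = 705432/12 = 58786.

58786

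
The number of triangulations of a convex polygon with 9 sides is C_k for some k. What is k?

7

A convex 9-gon is triangulated into 7 triangles, and the number of such triangulations is the Catalan number C_{9−2} = C_7.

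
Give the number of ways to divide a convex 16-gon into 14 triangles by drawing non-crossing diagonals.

2674440

Triangulations of a convex m-gon are counted by C_{m−2}; with m = 16 this is C_14.
C_14 = C_13 · 2(2·13+1)/(13+2) = 742900 · 54/15 = 2674440.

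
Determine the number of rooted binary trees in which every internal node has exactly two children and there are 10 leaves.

4862

Full binary trees with 10 leaves have 10−1 = 9 internal nodes, so there are C_9 of them.
C_9 = C_8 · 2(2·8+1)/(8+2) = 1430 · 34/10 = 4862.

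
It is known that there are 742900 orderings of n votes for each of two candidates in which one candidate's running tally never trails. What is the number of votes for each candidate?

Such ballot sequences with n votes each are counted by C_n. Since C_13 = 742900, the index is 13.

13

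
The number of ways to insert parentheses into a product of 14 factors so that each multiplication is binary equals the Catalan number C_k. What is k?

Parenthesizations of m factors correspond to full binary trees with m leaves, counted by C_{m−1}; m = 14 gives C_13.

13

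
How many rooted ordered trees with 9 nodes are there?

1430

A rooted plane tree on 9 nodes has 8 edges, and such trees are counted by C_8.
C_8 = C(16,8)/9 = 12870/9 = 1430.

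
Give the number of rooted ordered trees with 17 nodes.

A rooted plane tree on 17 nodes has 16 edges, and such trees are counted by C_16.
C_16 = C(32,16)/17 = 601080390/17 = 35357670.

35357670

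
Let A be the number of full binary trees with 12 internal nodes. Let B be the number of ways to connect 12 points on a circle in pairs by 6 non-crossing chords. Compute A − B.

207880

Full binary trees with n internal nodes are counted by C_n; here n = 12. So A = C_12 = 208012.
Pairing 12 circle points by 6 non-crossing chords gives C_6 matchings. So B = C_6 = 132.
A − B = 208012 − 132 = 207880.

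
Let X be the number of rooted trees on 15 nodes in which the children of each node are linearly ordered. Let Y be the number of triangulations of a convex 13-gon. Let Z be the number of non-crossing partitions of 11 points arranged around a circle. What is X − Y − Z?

Rooted ordered (plane) trees on m nodes have m−1 edges and are counted by C_{m−1}; m = 15 gives C_14. So X = C_14 = 2674440.
A convex 13-gon is triangulated into 11 triangles, and the number of such triangulations is the Catalan number C_{13−2} = C_11. So Y = C_11 = 58786.
The non-crossing partitions of [11] form a lattice of size C_11. So Z = C_11 = 58786.
X − Y − Z = 2674440 − 58786 − 58786 = 2556868.

2556868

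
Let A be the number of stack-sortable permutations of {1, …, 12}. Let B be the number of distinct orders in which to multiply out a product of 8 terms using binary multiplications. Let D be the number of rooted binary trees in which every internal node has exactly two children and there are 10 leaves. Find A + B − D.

203579

By Knuth's characterisation, the stack-sortable permutations of length 12 are the 231-avoiders, numbering C_12. So A = C_12 = 208012.
Ways to associate a product of 8 factors correspond to binary trees on 8 leaves, so the count is C_7. So B = C_7 = 429.
A full binary tree with L leaves has L−1 internal nodes and is counted by C_{L−1}; L = 10 gives C_9. So D = C_9 = 4862.
A + B − D = 208012 + 429 − 4862 = 203579.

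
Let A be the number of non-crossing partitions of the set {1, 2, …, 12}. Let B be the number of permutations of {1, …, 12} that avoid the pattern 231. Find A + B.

The non-crossing partitions of [12] form a lattice of size C_12. So A = C_12 = 208012.
Permutations of [n] avoiding any single length-3 pattern are counted by C_n; here n = 12. So B = C_12 = 208012.
A + B = 208012 + 208012 = 416024.

416024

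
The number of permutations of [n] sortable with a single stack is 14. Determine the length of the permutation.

4

Stack-sortable permutations of [n] are counted by C_n, and C_4 = 14.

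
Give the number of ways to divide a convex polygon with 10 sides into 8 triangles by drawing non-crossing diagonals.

The number of triangulations of a 10-gon is the Catalan number C_8 (index = sides − 2).
C_8 = C(16,8)/9 = 12870/9 = 1430.

1430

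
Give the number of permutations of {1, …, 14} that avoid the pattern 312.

2674440

For any fixed pattern of length 3, the pattern-avoiding permutations of [14] number C_14.
C_14 = C_13 · 2(2·13+1)/(13+2) = 742900 · 54/15 = 2674440.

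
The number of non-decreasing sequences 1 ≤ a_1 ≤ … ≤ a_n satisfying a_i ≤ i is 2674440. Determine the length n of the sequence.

Such sub-staircase sequences of length n are counted by C_n; 2674440 = C_14.

14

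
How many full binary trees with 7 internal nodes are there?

429

Full binary trees with n internal nodes are counted by C_n; here n = 7.
C_7 = C(14,7)/8 = 3432/8 = 429.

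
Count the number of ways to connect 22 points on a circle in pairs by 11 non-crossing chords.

Non-crossing perfect matchings of 2n points on a circle are counted by C_n; with 22 points, n = 11.
C_11 = C(22,11)/12 = 705432/12 = 58786.

58786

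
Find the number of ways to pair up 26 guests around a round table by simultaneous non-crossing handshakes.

Non-crossing handshake pairings of 2n people are counted by C_n; 26 people gives n = 13.
C_13 = C(26,13)/14 = 10400600/14 = 742900.

742900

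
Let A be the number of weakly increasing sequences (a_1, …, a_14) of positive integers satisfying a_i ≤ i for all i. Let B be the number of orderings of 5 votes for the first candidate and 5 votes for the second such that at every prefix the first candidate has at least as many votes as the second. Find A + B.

2674482

Such sub-staircase sequences of length n are counted by C_n; here n = 14. So A = C_14 = 2674440.
Reading a vote for the leader as '(' and for the other as ')' turns such a sequence into a balanced string of 5 pairs, so the count is C_5. So B = C_5 = 42.
A + B = 2674440 + 42 = 2674482.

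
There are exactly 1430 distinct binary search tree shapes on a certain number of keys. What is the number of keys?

Binary search tree shapes on n keys are counted by C_n. The Catalan number equal to 1430 is C_8.

8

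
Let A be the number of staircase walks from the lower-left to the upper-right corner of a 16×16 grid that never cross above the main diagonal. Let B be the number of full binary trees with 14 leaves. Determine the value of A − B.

Sub-diagonal monotone paths from (0,0) to (16,16) biject with Dyck paths of semilength 16, giving C_16. So A = C_16 = 35357670.
A full binary tree with L leaves has L−1 internal nodes and is counted by C_{L−1}; L = 14 gives C_13. So B = C_13 = 742900.
A − B = 35357670 − 742900 = 34614770.

34614770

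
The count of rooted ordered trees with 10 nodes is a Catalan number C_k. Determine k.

A rooted plane tree on 10 nodes has 9 edges, and such trees are counted by C_9.

9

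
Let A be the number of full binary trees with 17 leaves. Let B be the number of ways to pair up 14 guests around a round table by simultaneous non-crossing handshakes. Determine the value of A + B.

35358099

A full binary tree with L leaves has L−1 internal nodes and is counted by C_{L−1}; L = 17 gives C_16. So A = C_16 = 35357670.
With 14 = 2·7 people, non-crossing handshake pairings are non-crossing perfect matchings on a circle, counted by C_7. So B = C_7 = 429.
A + B = 35357670 + 429 = 35358099.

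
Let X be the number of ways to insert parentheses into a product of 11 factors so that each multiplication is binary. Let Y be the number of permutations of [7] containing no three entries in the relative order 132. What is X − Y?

Bracketing 11 factors into binary products is counted by C_{11−1} = C_10. So X = C_10 = 16796.
For any fixed pattern of length 3, the pattern-avoiding permutations of [7] number C_7. So Y = C_7 = 429.
X − Y = 16796 − 429 = 16367.

16367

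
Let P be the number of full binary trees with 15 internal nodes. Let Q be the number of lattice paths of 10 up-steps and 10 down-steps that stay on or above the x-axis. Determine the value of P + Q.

9711641

The number of full binary trees on 15 internal nodes is the Catalan number C_15. So P = C_15 = 9694845.
A Dyck path with 10 up-steps and 10 down-steps has semilength 10, so there are C_10 of them. So Q = C_10 = 16796.
P + Q = 9694845 + 16796 = 9711641.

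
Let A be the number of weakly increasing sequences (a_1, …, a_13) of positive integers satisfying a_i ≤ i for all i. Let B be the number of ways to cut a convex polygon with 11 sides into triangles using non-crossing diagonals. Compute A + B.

Such sub-staircase sequences of length n are counted by C_n; here n = 13. So A = C_13 = 742900.
Triangulations of a convex m-gon are counted by C_{m−2}; with m = 11 this is C_9. So B = C_9 = 4862.
A + B = 742900 + 4862 = 747762.

747762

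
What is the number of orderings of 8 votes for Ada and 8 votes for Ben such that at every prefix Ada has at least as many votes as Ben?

1430

Reading a vote for the leader as '(' and for the other as ')' turns such a sequence into a balanced string of 8 pairs, so the count is C_8.
C_8 = C(16,8)/9 = 12870/9 = 1430.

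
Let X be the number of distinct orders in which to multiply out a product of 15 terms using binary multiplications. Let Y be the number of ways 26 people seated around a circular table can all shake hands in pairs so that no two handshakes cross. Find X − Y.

Parenthesizations of m factors correspond to full binary trees with m leaves, counted by C_{m−1}; m = 15 gives C_14. So X = C_14 = 2674440.
Non-crossing handshake pairings of 2n people are counted by C_n; 26 people gives n = 13. So Y = C_13 = 742900.
X − Y = 2674440 − 742900 = 1931540.

1931540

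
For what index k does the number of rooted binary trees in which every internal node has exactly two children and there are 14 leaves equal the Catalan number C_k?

13

Full binary trees with 14 leaves have 14−1 = 13 internal nodes, so there are C_13 of them.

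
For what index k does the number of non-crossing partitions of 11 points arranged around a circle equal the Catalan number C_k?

11

The non-crossing partitions of [11] form a lattice of size C_11.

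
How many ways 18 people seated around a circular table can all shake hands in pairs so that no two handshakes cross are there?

Non-crossing handshake pairings of 2n people are counted by C_n; 18 people gives n = 9.
C_9 = C(18,9)/10 = 48620/10 = 4862.

4862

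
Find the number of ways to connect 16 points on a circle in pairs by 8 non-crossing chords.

1430

Pairing 16 circle points by 8 non-crossing chords gives C_8 matchings.
C_8 = 1430.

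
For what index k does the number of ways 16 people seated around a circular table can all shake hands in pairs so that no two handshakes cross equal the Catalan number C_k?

8

Non-crossing handshake pairings of 2n people are counted by C_n; 16 people gives n = 8.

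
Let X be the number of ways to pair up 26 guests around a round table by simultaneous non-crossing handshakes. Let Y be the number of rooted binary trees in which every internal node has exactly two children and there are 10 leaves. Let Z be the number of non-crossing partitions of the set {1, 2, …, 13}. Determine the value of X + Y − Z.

With 26 = 2·13 people, non-crossing handshake pairings are non-crossing perfect matchings on a circle, counted by C_13. So X = C_13 = 742900.
Full binary trees with 10 leaves have 10−1 = 9 internal nodes, so there are C_9 of them. So Y = C_9 = 4862.
The non-crossing partitions of [13] form a lattice of size C_13. So Z = C_13 = 742900.
X + Y − Z = 742900 + 4862 − 742900 = 4862.

4862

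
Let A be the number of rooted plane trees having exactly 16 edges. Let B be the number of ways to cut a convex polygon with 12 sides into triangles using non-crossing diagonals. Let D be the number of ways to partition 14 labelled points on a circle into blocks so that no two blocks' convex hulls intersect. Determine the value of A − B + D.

A rooted plane tree with 16 edges has 17 nodes, and the count is C_16. So A = C_16 = 35357670.
Triangulations of a convex m-gon are counted by C_{m−2}; with m = 12 this is C_10. So B = C_10 = 16796.
The non-crossing partitions of [14] form a lattice of size C_14. So D = C_14 = 2674440.
A − B + D = 35357670 − 16796 + 2674440 = 38015314.

38015314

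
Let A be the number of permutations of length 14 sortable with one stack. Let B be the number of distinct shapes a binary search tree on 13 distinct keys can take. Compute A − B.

Stack-sortable permutations are exactly the 231-avoiding ones, counted by C_n; here n = 14. So A = C_14 = 2674440.
Binary trees (left/right distinguished) on n nodes are counted by C_n; here n = 13. So B = C_13 = 742900.
A − B = 2674440 − 742900 = 1931540.

1931540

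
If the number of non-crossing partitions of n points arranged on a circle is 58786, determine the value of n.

11

Non-crossing partitions of [n] are counted by C_n, and C_11 = 58786.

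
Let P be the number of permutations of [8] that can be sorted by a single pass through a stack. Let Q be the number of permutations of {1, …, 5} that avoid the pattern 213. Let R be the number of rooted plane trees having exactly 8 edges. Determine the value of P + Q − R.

42

Stack-sortable permutations are exactly the 231-avoiding ones, counted by C_n; here n = 8. So P = C_8 = 1430.
For any fixed pattern of length 3, the pattern-avoiding permutations of [5] number C_5. So Q = C_5 = 42.
Rooted ordered trees with n edges are counted by C_n; here n = 8. So R = C_8 = 1430.
P + Q − R = 1430 + 42 − 1430 = 42.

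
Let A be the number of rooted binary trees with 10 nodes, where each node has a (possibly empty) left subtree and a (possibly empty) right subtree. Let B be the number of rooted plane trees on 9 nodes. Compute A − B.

15366

There are C_n binary search tree shapes on n keys; with n = 10 that is C_10. So A = C_10 = 16796.
A rooted plane tree on 9 nodes has 8 edges, and such trees are counted by C_8. So B = C_8 = 1430.
A − B = 16796 − 1430 = 15366.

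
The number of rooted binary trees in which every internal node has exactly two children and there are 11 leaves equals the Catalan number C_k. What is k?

Full binary trees with 11 leaves have 11−1 = 10 internal nodes, so there are C_10 of them.

10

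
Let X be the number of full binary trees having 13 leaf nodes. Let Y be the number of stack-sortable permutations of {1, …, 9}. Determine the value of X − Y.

203150

Full binary trees with 13 leaves have 13−1 = 12 internal nodes, so there are C_12 of them. So X = C_12 = 208012.
By Knuth's characterisation, the stack-sortable permutations of length 9 are the 231-avoiders, numbering C_9. So Y = C_9 = 4862.
X − Y = 208012 − 4862 = 203150.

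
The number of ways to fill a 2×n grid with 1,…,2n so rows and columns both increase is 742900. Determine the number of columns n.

13

Standard Young tableaux of shape 2×n are counted by C_n. Since C_13 = 742900, the index is 13.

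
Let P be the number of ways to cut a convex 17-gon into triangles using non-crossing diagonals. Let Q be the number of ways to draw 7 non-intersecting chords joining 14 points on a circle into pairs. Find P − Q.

Triangulations of a convex m-gon are counted by C_{m−2}; with m = 17 this is C_15. So P = C_15 = 9694845.
Non-crossing perfect matchings of 2n points on a circle are counted by C_n; with 14 points, n = 7. So Q = C_7 = 429.
P − Q = 9694845 − 429 = 9694416.

9694416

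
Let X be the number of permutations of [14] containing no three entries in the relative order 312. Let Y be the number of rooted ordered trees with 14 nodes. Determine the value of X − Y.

1931540

Permutations of [n] avoiding any single length-3 pattern are counted by C_n; here n = 14. So X = C_14 = 2674440.
Rooted ordered (plane) trees on m nodes have m−1 edges and are counted by C_{m−1}; m = 14 gives C_13. So Y = C_13 = 742900.
X − Y = 2674440 − 742900 = 1931540.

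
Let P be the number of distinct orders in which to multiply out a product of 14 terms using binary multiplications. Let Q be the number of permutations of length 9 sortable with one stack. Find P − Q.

Parenthesizations of m factors correspond to full binary trees with m leaves, counted by C_{m−1}; m = 14 gives C_13. So P = C_13 = 742900.
Stack-sortable permutations are exactly the 231-avoiding ones, counted by C_n; here n = 9. So Q = C_9 = 4862.
P − Q = 742900 − 4862 = 738038.

738038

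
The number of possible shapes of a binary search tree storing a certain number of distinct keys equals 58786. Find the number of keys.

11

Binary search tree shapes on n keys are counted by C_n; 58786 = C_11.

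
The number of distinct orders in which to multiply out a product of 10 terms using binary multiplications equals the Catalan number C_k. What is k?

Bracketing 10 factors into binary products is counted by C_{10−1} = C_9.

9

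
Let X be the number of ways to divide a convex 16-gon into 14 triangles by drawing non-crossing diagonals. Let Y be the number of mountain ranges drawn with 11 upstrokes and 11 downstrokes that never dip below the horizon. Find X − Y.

2615654

A convex 16-gon is triangulated into 14 triangles, and the number of such triangulations is the Catalan number C_{16−2} = C_14. So X = C_14 = 2674440.
Dyck paths of semilength n (length 2n) are counted by C_n; here n = 11. So Y = C_11 = 58786.
X − Y = 2674440 − 58786 = 2615654.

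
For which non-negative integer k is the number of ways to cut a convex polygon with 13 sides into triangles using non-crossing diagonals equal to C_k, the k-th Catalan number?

A convex 13-gon is triangulated into 11 triangles, and the number of such triangulations is the Catalan number C_{13−2} = C_11.

11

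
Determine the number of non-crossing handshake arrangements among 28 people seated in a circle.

2674440

With 28 = 2·14 people, non-crossing handshake pairings are non-crossing perfect matchings on a circle, counted by C_14.
C_14 = 2674440.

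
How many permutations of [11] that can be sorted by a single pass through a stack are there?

58786

By Knuth's characterisation, the stack-sortable permutations of length 11 are the 231-avoiders, numbering C_11.
C_11 = C(22,11)/12 = 705432/12 = 58786.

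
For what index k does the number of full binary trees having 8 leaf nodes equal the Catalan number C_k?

Full binary trees with 8 leaves have 8−1 = 7 internal nodes, so there are C_7 of them.

7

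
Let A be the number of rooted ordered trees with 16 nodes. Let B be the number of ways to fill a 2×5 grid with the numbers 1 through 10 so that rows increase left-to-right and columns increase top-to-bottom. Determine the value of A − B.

Rooted ordered (plane) trees on m nodes have m−1 edges and are counted by C_{m−1}; m = 16 gives C_15. So A = C_15 = 9694845.
Standard Young tableaux of shape 2×n are counted by C_n; here n = 5. So B = C_5 = 42.
A − B = 9694845 − 42 = 9694803.

9694803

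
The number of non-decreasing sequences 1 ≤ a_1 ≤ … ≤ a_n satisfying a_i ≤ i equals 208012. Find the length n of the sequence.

12

Such sub-staircase sequences of length n are counted by C_n. Since C_12 = 208012, the index is 12.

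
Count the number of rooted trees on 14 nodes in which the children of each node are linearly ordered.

742900

Rooted ordered (plane) trees on m nodes have m−1 edges and are counted by C_{m−1}; m = 14 gives C_13.
C_13 = C(26,13)/14 = 10400600/14 = 742900.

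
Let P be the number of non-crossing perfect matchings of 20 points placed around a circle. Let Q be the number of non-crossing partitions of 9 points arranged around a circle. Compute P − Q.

11934

Pairing 20 circle points by 10 non-crossing chords gives C_10 matchings. So P = C_10 = 16796.
The non-crossing partitions of [9] form a lattice of size C_9. So Q = C_9 = 4862.
P − Q = 16796 − 4862 = 11934.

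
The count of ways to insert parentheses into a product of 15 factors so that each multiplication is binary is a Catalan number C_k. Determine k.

14

Bracketing 15 factors into binary products is counted by C_{15−1} = C_14.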